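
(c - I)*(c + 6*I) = c^2 + 5*I*c + 6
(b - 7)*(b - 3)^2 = b^3 - 13*b^2 + 51*b - 63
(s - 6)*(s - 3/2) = s^2 - 15*s/2 + 9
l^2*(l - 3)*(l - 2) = l^4 - 5*l^3 + 6*l^2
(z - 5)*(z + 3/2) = z^2 - 7*z/2 - 15/2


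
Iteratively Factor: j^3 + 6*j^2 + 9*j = (j + 3)*(j^2 + 3*j) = j*(j + 3)*(j + 3)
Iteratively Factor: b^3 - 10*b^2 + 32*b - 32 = (b - 4)*(b^2 - 6*b + 8) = (b - 4)*(b - 2)*(b - 4)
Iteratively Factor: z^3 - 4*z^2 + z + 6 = (z + 1)*(z^2 - 5*z + 6) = (z - 2)*(z + 1)*(z - 3)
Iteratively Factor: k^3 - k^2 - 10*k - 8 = (k + 1)*(k^2 - 2*k - 8) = (k - 4)*(k + 1)*(k + 2)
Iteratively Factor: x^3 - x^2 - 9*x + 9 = (x - 3)*(x^2 + 2*x - 3) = (x - 3)*(x - 1)*(x + 3)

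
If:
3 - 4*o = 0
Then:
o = 3/4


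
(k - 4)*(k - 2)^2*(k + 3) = k^4 - 5*k^3 - 4*k^2 + 44*k - 48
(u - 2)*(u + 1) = u^2 - u - 2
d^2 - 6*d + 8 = (d - 4)*(d - 2)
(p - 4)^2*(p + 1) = p^3 - 7*p^2 + 8*p + 16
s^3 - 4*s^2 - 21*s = s*(s - 7)*(s + 3)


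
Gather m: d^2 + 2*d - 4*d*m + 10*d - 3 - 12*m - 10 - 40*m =d^2 + 12*d + m*(-4*d - 52) - 13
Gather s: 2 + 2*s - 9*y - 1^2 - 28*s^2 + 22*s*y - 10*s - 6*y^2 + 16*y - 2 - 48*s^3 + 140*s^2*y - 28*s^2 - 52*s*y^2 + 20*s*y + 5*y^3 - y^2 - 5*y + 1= -48*s^3 + s^2*(140*y - 56) + s*(-52*y^2 + 42*y - 8) + 5*y^3 - 7*y^2 + 2*y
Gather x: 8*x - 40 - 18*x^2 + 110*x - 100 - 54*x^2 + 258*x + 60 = -72*x^2 + 376*x - 80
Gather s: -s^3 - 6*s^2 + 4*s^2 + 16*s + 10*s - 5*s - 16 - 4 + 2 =-s^3 - 2*s^2 + 21*s - 18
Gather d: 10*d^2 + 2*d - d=10*d^2 + d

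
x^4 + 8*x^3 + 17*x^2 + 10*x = x*(x + 1)*(x + 2)*(x + 5)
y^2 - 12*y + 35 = (y - 7)*(y - 5)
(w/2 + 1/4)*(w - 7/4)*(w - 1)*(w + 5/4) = w^4/2 - w^3/2 - 39*w^2/32 + 43*w/64 + 35/64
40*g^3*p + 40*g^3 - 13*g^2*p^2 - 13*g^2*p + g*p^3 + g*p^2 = (-8*g + p)*(-5*g + p)*(g*p + g)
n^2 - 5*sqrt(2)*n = n*(n - 5*sqrt(2))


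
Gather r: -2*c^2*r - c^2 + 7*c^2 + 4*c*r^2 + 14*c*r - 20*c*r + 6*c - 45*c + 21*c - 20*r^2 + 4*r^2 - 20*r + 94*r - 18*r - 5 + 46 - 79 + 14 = 6*c^2 - 18*c + r^2*(4*c - 16) + r*(-2*c^2 - 6*c + 56) - 24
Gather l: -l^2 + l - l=-l^2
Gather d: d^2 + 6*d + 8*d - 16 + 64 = d^2 + 14*d + 48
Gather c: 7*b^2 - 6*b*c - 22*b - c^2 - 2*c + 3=7*b^2 - 22*b - c^2 + c*(-6*b - 2) + 3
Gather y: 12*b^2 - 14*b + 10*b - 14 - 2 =12*b^2 - 4*b - 16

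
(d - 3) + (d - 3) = 2*d - 6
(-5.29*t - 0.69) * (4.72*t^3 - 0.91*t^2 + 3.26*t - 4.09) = -24.9688*t^4 + 1.5571*t^3 - 16.6175*t^2 + 19.3867*t + 2.8221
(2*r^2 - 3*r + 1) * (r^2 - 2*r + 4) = 2*r^4 - 7*r^3 + 15*r^2 - 14*r + 4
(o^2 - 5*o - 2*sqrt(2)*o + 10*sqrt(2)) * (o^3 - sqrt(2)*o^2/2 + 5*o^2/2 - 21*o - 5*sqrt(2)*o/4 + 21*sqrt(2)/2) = o^5 - 5*sqrt(2)*o^4/2 - 5*o^4/2 - 63*o^3/2 + 25*sqrt(2)*o^3/4 + 100*o^2 + 335*sqrt(2)*o^2/4 - 525*sqrt(2)*o/2 - 67*o + 210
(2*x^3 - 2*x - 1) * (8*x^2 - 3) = 16*x^5 - 22*x^3 - 8*x^2 + 6*x + 3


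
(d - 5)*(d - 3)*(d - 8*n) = d^3 - 8*d^2*n - 8*d^2 + 64*d*n + 15*d - 120*n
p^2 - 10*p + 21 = (p - 7)*(p - 3)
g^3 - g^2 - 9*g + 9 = (g - 3)*(g - 1)*(g + 3)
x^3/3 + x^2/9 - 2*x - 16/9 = (x/3 + 1/3)*(x - 8/3)*(x + 2)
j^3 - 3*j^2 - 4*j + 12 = (j - 3)*(j - 2)*(j + 2)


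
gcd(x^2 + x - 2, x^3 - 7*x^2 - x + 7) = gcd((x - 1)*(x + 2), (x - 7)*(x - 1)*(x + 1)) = x - 1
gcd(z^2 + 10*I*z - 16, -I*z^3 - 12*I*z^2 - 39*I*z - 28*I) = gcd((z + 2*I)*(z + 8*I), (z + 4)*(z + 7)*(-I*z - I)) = 1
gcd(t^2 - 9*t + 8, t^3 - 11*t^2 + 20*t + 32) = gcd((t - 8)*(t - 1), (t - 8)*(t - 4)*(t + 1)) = t - 8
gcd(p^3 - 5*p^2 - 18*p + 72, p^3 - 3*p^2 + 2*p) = 1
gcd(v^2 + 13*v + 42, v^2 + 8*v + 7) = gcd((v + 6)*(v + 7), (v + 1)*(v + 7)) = v + 7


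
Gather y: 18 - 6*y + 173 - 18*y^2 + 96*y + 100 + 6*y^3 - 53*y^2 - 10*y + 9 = 6*y^3 - 71*y^2 + 80*y + 300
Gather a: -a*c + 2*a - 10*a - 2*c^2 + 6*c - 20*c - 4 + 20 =a*(-c - 8) - 2*c^2 - 14*c + 16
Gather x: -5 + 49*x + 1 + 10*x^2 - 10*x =10*x^2 + 39*x - 4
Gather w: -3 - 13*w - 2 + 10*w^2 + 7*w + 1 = 10*w^2 - 6*w - 4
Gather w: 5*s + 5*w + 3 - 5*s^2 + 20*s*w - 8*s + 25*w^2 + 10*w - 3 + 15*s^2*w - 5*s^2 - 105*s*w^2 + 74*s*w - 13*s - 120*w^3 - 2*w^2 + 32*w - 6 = -10*s^2 - 16*s - 120*w^3 + w^2*(23 - 105*s) + w*(15*s^2 + 94*s + 47) - 6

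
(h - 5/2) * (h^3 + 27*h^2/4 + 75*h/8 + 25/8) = h^4 + 17*h^3/4 - 15*h^2/2 - 325*h/16 - 125/16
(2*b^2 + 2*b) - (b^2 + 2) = b^2 + 2*b - 2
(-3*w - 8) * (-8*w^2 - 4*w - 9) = 24*w^3 + 76*w^2 + 59*w + 72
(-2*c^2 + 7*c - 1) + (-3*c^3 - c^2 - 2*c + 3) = -3*c^3 - 3*c^2 + 5*c + 2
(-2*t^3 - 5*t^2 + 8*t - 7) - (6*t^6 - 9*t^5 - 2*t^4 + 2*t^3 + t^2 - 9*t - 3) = -6*t^6 + 9*t^5 + 2*t^4 - 4*t^3 - 6*t^2 + 17*t - 4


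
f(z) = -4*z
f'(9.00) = -4.00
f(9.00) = -36.00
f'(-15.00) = -4.00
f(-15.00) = 60.00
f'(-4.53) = -4.00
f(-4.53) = 18.12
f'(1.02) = -4.00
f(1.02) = -4.08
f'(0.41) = -4.00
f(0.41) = -1.64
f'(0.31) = -4.00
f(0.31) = -1.24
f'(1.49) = -4.00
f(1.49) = -5.96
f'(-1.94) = -4.00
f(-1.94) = 7.76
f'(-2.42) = -4.00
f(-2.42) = 9.68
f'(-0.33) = -4.00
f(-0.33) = 1.32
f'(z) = -4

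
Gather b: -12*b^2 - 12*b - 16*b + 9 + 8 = -12*b^2 - 28*b + 17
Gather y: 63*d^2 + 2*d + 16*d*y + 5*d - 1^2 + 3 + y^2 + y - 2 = 63*d^2 + 7*d + y^2 + y*(16*d + 1)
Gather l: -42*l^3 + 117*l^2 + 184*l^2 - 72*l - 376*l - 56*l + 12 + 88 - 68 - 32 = -42*l^3 + 301*l^2 - 504*l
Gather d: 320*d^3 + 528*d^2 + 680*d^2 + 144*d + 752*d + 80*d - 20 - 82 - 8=320*d^3 + 1208*d^2 + 976*d - 110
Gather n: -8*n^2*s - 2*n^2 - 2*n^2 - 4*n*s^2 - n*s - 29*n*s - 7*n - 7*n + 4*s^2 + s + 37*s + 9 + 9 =n^2*(-8*s - 4) + n*(-4*s^2 - 30*s - 14) + 4*s^2 + 38*s + 18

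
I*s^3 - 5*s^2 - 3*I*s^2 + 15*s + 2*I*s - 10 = (s - 2)*(s + 5*I)*(I*s - I)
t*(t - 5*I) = t^2 - 5*I*t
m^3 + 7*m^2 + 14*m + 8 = (m + 1)*(m + 2)*(m + 4)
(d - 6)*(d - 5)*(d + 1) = d^3 - 10*d^2 + 19*d + 30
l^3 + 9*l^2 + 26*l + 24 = (l + 2)*(l + 3)*(l + 4)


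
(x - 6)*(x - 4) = x^2 - 10*x + 24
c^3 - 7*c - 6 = (c - 3)*(c + 1)*(c + 2)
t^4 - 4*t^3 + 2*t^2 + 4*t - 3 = (t - 3)*(t - 1)^2*(t + 1)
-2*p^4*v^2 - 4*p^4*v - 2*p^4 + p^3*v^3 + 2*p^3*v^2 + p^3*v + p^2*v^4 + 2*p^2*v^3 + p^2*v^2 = (-p + v)*(2*p + v)*(p*v + p)^2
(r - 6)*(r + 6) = r^2 - 36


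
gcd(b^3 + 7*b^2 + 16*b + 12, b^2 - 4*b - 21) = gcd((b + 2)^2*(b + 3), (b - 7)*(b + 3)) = b + 3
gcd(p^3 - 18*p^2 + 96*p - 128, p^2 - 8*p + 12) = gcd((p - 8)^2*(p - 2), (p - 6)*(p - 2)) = p - 2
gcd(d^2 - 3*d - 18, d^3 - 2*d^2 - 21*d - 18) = d^2 - 3*d - 18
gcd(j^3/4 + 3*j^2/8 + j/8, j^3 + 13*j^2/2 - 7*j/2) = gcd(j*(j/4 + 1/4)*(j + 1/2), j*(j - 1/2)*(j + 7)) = j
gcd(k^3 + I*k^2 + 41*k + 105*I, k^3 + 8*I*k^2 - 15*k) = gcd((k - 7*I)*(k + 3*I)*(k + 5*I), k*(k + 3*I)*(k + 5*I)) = k^2 + 8*I*k - 15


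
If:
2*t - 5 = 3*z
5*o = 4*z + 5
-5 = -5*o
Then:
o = 1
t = 5/2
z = 0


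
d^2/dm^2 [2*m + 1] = 0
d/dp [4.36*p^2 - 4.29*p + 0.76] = 8.72*p - 4.29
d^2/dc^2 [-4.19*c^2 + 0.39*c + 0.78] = -8.38000000000000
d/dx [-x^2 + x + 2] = 1 - 2*x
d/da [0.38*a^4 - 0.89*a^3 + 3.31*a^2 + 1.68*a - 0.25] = 1.52*a^3 - 2.67*a^2 + 6.62*a + 1.68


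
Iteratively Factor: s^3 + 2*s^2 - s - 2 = (s + 1)*(s^2 + s - 2) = (s + 1)*(s + 2)*(s - 1)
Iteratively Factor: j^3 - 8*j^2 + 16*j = (j - 4)*(j^2 - 4*j) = j*(j - 4)*(j - 4)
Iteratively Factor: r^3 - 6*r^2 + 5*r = (r)*(r^2 - 6*r + 5) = r*(r - 5)*(r - 1)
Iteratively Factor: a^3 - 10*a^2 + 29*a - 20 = (a - 1)*(a^2 - 9*a + 20) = (a - 4)*(a - 1)*(a - 5)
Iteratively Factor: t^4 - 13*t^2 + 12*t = (t - 1)*(t^3 + t^2 - 12*t) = (t - 1)*(t + 4)*(t^2 - 3*t) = t*(t - 1)*(t + 4)*(t - 3)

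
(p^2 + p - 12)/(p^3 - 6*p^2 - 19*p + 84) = 1/(p - 7)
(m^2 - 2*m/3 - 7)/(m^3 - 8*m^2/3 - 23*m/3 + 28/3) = (m - 3)/(m^2 - 5*m + 4)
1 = 1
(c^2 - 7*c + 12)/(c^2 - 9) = (c - 4)/(c + 3)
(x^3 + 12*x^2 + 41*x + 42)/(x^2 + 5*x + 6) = x + 7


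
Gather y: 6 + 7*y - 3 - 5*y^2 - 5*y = -5*y^2 + 2*y + 3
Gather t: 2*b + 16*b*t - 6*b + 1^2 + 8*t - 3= -4*b + t*(16*b + 8) - 2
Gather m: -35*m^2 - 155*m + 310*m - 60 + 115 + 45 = -35*m^2 + 155*m + 100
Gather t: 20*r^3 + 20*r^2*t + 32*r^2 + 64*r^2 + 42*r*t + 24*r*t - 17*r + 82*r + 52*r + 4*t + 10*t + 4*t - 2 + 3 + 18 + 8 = 20*r^3 + 96*r^2 + 117*r + t*(20*r^2 + 66*r + 18) + 27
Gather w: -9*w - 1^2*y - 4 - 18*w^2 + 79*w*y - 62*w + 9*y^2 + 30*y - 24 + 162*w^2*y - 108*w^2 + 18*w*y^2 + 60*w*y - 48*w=w^2*(162*y - 126) + w*(18*y^2 + 139*y - 119) + 9*y^2 + 29*y - 28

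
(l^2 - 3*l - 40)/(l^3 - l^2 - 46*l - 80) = 1/(l + 2)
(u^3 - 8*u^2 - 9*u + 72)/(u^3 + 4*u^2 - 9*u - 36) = (u - 8)/(u + 4)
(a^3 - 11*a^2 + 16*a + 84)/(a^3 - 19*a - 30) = (a^2 - 13*a + 42)/(a^2 - 2*a - 15)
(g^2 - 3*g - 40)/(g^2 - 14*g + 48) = (g + 5)/(g - 6)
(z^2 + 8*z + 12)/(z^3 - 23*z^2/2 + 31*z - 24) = 2*(z^2 + 8*z + 12)/(2*z^3 - 23*z^2 + 62*z - 48)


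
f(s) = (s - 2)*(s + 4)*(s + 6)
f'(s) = (s - 2)*(s + 4) + (s - 2)*(s + 6) + (s + 4)*(s + 6)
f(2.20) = 10.17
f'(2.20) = 53.72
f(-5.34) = 6.49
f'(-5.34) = 4.11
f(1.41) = -23.65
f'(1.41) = 32.52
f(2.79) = 47.15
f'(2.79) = 71.99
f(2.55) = 30.80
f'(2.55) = 64.31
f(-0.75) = -46.92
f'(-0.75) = -6.31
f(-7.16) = -33.58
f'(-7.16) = 43.24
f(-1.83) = -34.66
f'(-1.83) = -15.23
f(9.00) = 1365.00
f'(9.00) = 391.00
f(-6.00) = 0.00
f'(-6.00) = 16.00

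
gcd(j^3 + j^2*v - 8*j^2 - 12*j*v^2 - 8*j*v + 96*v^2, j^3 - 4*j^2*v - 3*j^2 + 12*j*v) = 1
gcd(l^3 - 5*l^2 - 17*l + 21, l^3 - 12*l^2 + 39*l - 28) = l^2 - 8*l + 7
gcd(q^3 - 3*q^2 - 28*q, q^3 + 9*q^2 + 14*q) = q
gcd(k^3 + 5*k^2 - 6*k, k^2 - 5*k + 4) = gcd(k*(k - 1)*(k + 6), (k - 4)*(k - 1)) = k - 1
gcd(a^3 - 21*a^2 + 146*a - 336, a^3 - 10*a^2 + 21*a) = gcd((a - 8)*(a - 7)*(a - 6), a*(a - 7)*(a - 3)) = a - 7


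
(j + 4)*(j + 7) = j^2 + 11*j + 28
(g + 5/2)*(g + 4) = g^2 + 13*g/2 + 10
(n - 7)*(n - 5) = n^2 - 12*n + 35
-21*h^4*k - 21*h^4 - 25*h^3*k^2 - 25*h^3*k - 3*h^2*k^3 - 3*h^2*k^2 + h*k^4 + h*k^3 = (-7*h + k)*(h + k)*(3*h + k)*(h*k + h)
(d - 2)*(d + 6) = d^2 + 4*d - 12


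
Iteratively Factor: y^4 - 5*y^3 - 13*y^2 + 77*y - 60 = (y - 3)*(y^3 - 2*y^2 - 19*y + 20) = (y - 5)*(y - 3)*(y^2 + 3*y - 4) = (y - 5)*(y - 3)*(y + 4)*(y - 1)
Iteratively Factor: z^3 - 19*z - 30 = (z - 5)*(z^2 + 5*z + 6) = (z - 5)*(z + 2)*(z + 3)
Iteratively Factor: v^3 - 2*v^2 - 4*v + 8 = (v + 2)*(v^2 - 4*v + 4) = (v - 2)*(v + 2)*(v - 2)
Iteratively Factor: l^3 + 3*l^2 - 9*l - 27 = (l - 3)*(l^2 + 6*l + 9) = (l - 3)*(l + 3)*(l + 3)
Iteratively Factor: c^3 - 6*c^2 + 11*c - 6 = (c - 1)*(c^2 - 5*c + 6) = (c - 2)*(c - 1)*(c - 3)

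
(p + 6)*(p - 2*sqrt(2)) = p^2 - 2*sqrt(2)*p + 6*p - 12*sqrt(2)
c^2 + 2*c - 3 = (c - 1)*(c + 3)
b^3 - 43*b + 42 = (b - 6)*(b - 1)*(b + 7)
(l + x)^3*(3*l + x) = 3*l^4 + 10*l^3*x + 12*l^2*x^2 + 6*l*x^3 + x^4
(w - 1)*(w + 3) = w^2 + 2*w - 3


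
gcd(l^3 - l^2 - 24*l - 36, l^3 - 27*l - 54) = l^2 - 3*l - 18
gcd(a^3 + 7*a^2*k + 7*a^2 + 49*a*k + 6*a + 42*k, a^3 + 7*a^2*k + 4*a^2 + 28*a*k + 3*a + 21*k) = a^2 + 7*a*k + a + 7*k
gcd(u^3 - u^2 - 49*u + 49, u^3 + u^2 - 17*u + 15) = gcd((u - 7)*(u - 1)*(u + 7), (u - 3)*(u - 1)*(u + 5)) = u - 1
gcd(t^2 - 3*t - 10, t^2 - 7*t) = 1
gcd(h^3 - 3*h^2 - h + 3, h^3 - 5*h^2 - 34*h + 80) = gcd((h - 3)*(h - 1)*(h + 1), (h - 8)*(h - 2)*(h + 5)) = 1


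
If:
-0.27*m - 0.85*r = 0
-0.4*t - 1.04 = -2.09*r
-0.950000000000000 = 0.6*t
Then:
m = -0.61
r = 0.19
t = -1.58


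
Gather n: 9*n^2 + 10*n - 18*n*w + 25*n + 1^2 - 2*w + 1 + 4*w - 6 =9*n^2 + n*(35 - 18*w) + 2*w - 4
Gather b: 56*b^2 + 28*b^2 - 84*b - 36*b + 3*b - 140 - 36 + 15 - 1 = 84*b^2 - 117*b - 162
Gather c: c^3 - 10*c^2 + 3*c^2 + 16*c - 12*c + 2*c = c^3 - 7*c^2 + 6*c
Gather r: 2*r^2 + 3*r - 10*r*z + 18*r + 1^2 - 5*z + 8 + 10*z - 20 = 2*r^2 + r*(21 - 10*z) + 5*z - 11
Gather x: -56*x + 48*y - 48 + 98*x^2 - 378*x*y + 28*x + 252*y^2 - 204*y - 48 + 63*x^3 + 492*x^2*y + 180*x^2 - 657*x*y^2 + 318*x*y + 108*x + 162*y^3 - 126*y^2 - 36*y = 63*x^3 + x^2*(492*y + 278) + x*(-657*y^2 - 60*y + 80) + 162*y^3 + 126*y^2 - 192*y - 96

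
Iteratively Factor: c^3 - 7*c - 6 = (c + 1)*(c^2 - c - 6) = (c + 1)*(c + 2)*(c - 3)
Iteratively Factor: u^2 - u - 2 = (u + 1)*(u - 2)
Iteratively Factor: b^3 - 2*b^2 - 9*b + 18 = (b + 3)*(b^2 - 5*b + 6) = (b - 3)*(b + 3)*(b - 2)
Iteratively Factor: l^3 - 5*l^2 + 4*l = (l - 1)*(l^2 - 4*l) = (l - 4)*(l - 1)*(l)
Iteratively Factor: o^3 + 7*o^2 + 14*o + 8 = (o + 1)*(o^2 + 6*o + 8) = (o + 1)*(o + 4)*(o + 2)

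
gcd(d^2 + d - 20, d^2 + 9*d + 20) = d + 5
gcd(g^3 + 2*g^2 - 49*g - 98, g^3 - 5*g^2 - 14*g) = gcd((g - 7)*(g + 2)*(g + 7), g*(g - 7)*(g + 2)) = g^2 - 5*g - 14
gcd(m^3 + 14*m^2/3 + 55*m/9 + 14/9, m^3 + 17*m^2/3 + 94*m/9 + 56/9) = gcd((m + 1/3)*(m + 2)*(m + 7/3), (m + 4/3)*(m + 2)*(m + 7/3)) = m^2 + 13*m/3 + 14/3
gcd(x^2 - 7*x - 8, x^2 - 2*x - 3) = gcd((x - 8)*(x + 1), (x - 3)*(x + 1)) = x + 1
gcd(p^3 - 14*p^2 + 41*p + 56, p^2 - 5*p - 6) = p + 1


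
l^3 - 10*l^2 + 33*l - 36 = (l - 4)*(l - 3)^2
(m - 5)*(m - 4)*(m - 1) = m^3 - 10*m^2 + 29*m - 20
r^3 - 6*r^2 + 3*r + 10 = (r - 5)*(r - 2)*(r + 1)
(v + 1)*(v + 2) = v^2 + 3*v + 2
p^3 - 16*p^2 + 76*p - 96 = (p - 8)*(p - 6)*(p - 2)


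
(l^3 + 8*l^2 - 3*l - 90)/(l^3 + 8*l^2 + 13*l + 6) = (l^2 + 2*l - 15)/(l^2 + 2*l + 1)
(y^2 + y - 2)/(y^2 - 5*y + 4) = (y + 2)/(y - 4)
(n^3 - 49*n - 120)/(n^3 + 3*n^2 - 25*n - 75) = (n - 8)/(n - 5)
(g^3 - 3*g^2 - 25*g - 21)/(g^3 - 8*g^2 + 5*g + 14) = (g + 3)/(g - 2)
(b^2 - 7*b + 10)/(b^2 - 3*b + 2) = (b - 5)/(b - 1)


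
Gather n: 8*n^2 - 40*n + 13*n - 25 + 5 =8*n^2 - 27*n - 20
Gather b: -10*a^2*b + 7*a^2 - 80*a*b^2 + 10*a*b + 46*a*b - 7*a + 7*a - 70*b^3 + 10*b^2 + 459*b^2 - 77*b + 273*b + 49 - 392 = 7*a^2 - 70*b^3 + b^2*(469 - 80*a) + b*(-10*a^2 + 56*a + 196) - 343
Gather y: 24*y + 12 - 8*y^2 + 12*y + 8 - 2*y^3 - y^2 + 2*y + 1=-2*y^3 - 9*y^2 + 38*y + 21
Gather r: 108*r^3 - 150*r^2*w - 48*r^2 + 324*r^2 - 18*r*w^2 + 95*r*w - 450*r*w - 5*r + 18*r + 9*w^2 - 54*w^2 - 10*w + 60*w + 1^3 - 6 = 108*r^3 + r^2*(276 - 150*w) + r*(-18*w^2 - 355*w + 13) - 45*w^2 + 50*w - 5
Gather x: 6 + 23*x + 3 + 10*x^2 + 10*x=10*x^2 + 33*x + 9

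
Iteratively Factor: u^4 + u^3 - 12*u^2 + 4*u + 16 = (u + 1)*(u^3 - 12*u + 16) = (u - 2)*(u + 1)*(u^2 + 2*u - 8) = (u - 2)*(u + 1)*(u + 4)*(u - 2)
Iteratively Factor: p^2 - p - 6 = (p - 3)*(p + 2)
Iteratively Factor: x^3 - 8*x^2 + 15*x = (x - 5)*(x^2 - 3*x) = (x - 5)*(x - 3)*(x)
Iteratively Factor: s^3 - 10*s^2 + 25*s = (s - 5)*(s^2 - 5*s) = s*(s - 5)*(s - 5)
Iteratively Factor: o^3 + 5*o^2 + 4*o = (o + 4)*(o^2 + o) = (o + 1)*(o + 4)*(o)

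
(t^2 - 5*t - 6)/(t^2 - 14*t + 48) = (t + 1)/(t - 8)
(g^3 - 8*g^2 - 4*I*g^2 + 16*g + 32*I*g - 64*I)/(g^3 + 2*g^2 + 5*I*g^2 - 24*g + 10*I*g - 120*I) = (g^2 - 4*g*(1 + I) + 16*I)/(g^2 + g*(6 + 5*I) + 30*I)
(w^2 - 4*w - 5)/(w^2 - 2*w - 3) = (w - 5)/(w - 3)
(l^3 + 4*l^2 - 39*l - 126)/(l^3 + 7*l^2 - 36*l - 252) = (l + 3)/(l + 6)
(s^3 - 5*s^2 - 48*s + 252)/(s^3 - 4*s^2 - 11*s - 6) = (s^2 + s - 42)/(s^2 + 2*s + 1)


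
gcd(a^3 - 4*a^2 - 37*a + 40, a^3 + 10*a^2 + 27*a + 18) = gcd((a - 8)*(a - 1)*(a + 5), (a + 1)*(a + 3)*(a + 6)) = 1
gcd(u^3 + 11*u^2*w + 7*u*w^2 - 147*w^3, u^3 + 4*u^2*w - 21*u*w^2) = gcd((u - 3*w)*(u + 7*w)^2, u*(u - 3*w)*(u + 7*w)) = u^2 + 4*u*w - 21*w^2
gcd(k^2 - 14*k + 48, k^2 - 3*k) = 1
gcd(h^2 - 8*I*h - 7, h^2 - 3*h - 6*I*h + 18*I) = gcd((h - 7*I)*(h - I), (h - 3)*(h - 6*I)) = 1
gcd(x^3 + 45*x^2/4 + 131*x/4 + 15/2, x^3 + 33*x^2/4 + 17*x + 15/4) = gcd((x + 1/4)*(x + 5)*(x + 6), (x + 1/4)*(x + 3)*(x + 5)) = x^2 + 21*x/4 + 5/4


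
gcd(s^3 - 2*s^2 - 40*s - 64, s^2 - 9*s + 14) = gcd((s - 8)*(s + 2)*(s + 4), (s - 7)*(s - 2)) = 1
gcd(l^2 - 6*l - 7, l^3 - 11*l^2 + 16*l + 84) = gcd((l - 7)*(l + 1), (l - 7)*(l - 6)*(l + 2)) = l - 7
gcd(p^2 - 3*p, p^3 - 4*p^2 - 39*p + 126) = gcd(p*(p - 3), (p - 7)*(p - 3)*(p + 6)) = p - 3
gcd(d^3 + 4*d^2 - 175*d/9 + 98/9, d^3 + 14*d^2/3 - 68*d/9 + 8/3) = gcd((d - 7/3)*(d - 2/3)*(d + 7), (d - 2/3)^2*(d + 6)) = d - 2/3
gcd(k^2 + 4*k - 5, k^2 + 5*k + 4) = 1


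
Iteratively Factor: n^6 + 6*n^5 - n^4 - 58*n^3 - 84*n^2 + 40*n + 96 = (n - 3)*(n^5 + 9*n^4 + 26*n^3 + 20*n^2 - 24*n - 32) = (n - 3)*(n + 2)*(n^4 + 7*n^3 + 12*n^2 - 4*n - 16) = (n - 3)*(n + 2)^2*(n^3 + 5*n^2 + 2*n - 8) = (n - 3)*(n + 2)^2*(n + 4)*(n^2 + n - 2) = (n - 3)*(n - 1)*(n + 2)^2*(n + 4)*(n + 2)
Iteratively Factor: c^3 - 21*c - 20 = (c - 5)*(c^2 + 5*c + 4) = (c - 5)*(c + 4)*(c + 1)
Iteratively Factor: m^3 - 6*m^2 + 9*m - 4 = (m - 1)*(m^2 - 5*m + 4) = (m - 4)*(m - 1)*(m - 1)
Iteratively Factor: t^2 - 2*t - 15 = (t - 5)*(t + 3)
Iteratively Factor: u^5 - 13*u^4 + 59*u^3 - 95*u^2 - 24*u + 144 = (u - 3)*(u^4 - 10*u^3 + 29*u^2 - 8*u - 48) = (u - 4)*(u - 3)*(u^3 - 6*u^2 + 5*u + 12) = (u - 4)*(u - 3)*(u + 1)*(u^2 - 7*u + 12) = (u - 4)*(u - 3)^2*(u + 1)*(u - 4)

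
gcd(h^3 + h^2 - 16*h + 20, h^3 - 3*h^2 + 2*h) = h - 2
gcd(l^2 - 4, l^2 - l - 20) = 1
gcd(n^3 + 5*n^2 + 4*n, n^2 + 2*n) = n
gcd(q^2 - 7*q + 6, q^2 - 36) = q - 6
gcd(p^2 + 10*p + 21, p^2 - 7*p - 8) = 1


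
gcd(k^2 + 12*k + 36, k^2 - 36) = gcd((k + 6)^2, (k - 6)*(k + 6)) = k + 6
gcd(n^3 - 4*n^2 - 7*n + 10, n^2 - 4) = n + 2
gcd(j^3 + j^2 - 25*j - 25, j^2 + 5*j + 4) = j + 1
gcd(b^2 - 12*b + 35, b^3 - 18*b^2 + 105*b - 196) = b - 7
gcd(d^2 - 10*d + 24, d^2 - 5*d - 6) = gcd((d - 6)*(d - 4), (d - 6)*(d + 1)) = d - 6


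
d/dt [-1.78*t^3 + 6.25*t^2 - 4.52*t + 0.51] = -5.34*t^2 + 12.5*t - 4.52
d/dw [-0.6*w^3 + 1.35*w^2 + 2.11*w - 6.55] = -1.8*w^2 + 2.7*w + 2.11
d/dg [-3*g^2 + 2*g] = 2 - 6*g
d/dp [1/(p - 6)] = -1/(p - 6)^2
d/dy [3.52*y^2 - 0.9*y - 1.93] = 7.04*y - 0.9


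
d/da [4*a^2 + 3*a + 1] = 8*a + 3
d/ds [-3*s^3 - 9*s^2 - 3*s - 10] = -9*s^2 - 18*s - 3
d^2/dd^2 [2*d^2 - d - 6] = 4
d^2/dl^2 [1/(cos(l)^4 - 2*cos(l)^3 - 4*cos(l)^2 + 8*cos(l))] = 2*((1 - cos(2*l))^3 + 3*(1 - cos(2*l))^2/2 - 25*cos(l)/8 - cos(2*l) + 11*cos(3*l)/16 - 9*cos(4*l)/4 - 9*cos(5*l)/16 + 13/4)/((cos(l) - 2)^4*(cos(l) + 2)^3*cos(l)^3)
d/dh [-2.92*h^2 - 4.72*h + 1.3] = -5.84*h - 4.72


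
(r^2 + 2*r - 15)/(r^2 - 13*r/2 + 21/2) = 2*(r + 5)/(2*r - 7)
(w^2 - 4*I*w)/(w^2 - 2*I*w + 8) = w/(w + 2*I)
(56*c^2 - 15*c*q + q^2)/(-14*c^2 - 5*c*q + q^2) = (-8*c + q)/(2*c + q)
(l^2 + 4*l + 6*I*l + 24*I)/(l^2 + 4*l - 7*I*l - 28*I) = (l + 6*I)/(l - 7*I)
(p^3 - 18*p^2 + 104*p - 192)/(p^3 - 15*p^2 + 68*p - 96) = (p - 6)/(p - 3)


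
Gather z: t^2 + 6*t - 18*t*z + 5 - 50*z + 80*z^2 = t^2 + 6*t + 80*z^2 + z*(-18*t - 50) + 5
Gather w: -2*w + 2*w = 0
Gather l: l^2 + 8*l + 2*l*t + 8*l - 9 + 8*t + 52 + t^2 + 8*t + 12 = l^2 + l*(2*t + 16) + t^2 + 16*t + 55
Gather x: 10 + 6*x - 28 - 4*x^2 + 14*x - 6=-4*x^2 + 20*x - 24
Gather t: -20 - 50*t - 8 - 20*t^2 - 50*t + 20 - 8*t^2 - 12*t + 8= -28*t^2 - 112*t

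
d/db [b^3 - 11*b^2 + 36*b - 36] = 3*b^2 - 22*b + 36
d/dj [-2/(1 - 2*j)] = -4/(2*j - 1)^2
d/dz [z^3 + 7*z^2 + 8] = z*(3*z + 14)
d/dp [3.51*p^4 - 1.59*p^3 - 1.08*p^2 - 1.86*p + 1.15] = 14.04*p^3 - 4.77*p^2 - 2.16*p - 1.86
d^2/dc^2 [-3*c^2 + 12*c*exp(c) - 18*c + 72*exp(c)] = 12*c*exp(c) + 96*exp(c) - 6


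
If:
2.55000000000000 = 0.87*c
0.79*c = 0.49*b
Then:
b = 4.73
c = 2.93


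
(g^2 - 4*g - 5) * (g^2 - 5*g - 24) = g^4 - 9*g^3 - 9*g^2 + 121*g + 120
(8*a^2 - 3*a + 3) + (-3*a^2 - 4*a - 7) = 5*a^2 - 7*a - 4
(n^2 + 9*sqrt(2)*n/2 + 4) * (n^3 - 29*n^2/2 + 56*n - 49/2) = n^5 - 29*n^4/2 + 9*sqrt(2)*n^4/2 - 261*sqrt(2)*n^3/4 + 60*n^3 - 165*n^2/2 + 252*sqrt(2)*n^2 - 441*sqrt(2)*n/4 + 224*n - 98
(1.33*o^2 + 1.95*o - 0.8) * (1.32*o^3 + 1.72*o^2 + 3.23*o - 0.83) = 1.7556*o^5 + 4.8616*o^4 + 6.5939*o^3 + 3.8186*o^2 - 4.2025*o + 0.664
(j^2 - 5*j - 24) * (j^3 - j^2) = j^5 - 6*j^4 - 19*j^3 + 24*j^2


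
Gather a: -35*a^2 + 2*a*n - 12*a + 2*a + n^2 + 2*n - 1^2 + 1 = -35*a^2 + a*(2*n - 10) + n^2 + 2*n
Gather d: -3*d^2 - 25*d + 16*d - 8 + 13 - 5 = -3*d^2 - 9*d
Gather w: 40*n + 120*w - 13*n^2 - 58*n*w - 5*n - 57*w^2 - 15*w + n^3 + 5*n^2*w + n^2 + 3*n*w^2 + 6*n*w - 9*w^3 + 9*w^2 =n^3 - 12*n^2 + 35*n - 9*w^3 + w^2*(3*n - 48) + w*(5*n^2 - 52*n + 105)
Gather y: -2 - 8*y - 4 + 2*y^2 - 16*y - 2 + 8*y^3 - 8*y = 8*y^3 + 2*y^2 - 32*y - 8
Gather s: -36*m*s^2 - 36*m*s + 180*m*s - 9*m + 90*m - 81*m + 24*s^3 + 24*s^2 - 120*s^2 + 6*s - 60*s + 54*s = 144*m*s + 24*s^3 + s^2*(-36*m - 96)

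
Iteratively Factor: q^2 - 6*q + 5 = (q - 1)*(q - 5)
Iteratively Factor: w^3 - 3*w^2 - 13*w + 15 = (w - 5)*(w^2 + 2*w - 3) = (w - 5)*(w + 3)*(w - 1)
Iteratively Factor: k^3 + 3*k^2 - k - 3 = (k - 1)*(k^2 + 4*k + 3) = (k - 1)*(k + 3)*(k + 1)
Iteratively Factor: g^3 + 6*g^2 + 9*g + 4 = (g + 4)*(g^2 + 2*g + 1) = (g + 1)*(g + 4)*(g + 1)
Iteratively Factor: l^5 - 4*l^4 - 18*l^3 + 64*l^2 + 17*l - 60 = (l - 5)*(l^4 + l^3 - 13*l^2 - l + 12) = (l - 5)*(l + 4)*(l^3 - 3*l^2 - l + 3) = (l - 5)*(l + 1)*(l + 4)*(l^2 - 4*l + 3) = (l - 5)*(l - 1)*(l + 1)*(l + 4)*(l - 3)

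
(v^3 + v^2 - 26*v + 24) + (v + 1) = v^3 + v^2 - 25*v + 25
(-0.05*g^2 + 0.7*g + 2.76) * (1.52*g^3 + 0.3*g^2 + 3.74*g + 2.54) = -0.076*g^5 + 1.049*g^4 + 4.2182*g^3 + 3.319*g^2 + 12.1004*g + 7.0104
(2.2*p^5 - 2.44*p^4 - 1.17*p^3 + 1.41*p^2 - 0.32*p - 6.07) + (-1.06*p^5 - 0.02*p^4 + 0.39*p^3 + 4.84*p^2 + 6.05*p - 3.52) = 1.14*p^5 - 2.46*p^4 - 0.78*p^3 + 6.25*p^2 + 5.73*p - 9.59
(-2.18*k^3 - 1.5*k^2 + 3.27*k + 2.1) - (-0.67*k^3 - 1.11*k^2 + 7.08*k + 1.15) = -1.51*k^3 - 0.39*k^2 - 3.81*k + 0.95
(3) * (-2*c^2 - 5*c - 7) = -6*c^2 - 15*c - 21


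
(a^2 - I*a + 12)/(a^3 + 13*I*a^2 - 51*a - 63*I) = (a - 4*I)/(a^2 + 10*I*a - 21)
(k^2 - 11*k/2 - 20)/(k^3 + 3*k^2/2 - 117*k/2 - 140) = 1/(k + 7)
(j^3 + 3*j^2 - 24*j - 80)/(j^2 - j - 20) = j + 4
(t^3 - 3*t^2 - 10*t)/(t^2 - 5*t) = t + 2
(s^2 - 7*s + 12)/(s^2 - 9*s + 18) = (s - 4)/(s - 6)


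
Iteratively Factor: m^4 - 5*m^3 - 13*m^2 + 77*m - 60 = (m + 4)*(m^3 - 9*m^2 + 23*m - 15) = (m - 3)*(m + 4)*(m^2 - 6*m + 5) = (m - 5)*(m - 3)*(m + 4)*(m - 1)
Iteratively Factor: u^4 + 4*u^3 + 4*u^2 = (u)*(u^3 + 4*u^2 + 4*u) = u*(u + 2)*(u^2 + 2*u) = u^2*(u + 2)*(u + 2)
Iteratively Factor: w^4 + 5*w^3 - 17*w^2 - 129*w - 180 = (w + 4)*(w^3 + w^2 - 21*w - 45) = (w + 3)*(w + 4)*(w^2 - 2*w - 15) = (w - 5)*(w + 3)*(w + 4)*(w + 3)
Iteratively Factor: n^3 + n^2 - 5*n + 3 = (n - 1)*(n^2 + 2*n - 3) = (n - 1)^2*(n + 3)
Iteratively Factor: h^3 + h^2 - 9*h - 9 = (h + 3)*(h^2 - 2*h - 3) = (h - 3)*(h + 3)*(h + 1)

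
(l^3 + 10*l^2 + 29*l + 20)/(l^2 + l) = l + 9 + 20/l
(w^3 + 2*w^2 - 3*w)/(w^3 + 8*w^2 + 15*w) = (w - 1)/(w + 5)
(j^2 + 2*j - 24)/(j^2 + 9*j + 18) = (j - 4)/(j + 3)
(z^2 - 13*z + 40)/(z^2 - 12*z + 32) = (z - 5)/(z - 4)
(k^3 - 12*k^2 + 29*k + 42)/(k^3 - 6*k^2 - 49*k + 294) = (k + 1)/(k + 7)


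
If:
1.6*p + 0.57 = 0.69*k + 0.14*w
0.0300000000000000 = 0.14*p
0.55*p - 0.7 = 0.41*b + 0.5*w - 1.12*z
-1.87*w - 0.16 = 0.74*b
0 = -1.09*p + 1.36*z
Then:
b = -1.64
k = 1.21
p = 0.21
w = 0.56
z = 0.17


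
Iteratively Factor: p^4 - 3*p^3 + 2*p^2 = (p - 2)*(p^3 - p^2) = p*(p - 2)*(p^2 - p) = p*(p - 2)*(p - 1)*(p)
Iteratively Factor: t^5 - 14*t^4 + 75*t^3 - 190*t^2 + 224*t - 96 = (t - 1)*(t^4 - 13*t^3 + 62*t^2 - 128*t + 96) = (t - 4)*(t - 1)*(t^3 - 9*t^2 + 26*t - 24) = (t - 4)^2*(t - 1)*(t^2 - 5*t + 6) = (t - 4)^2*(t - 2)*(t - 1)*(t - 3)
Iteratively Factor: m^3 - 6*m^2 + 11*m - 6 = (m - 2)*(m^2 - 4*m + 3) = (m - 2)*(m - 1)*(m - 3)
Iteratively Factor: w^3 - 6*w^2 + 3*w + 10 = (w - 2)*(w^2 - 4*w - 5) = (w - 5)*(w - 2)*(w + 1)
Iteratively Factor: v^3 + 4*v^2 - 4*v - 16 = (v + 2)*(v^2 + 2*v - 8) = (v + 2)*(v + 4)*(v - 2)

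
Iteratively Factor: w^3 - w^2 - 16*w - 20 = (w + 2)*(w^2 - 3*w - 10) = (w + 2)^2*(w - 5)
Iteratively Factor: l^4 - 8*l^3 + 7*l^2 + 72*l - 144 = (l - 4)*(l^3 - 4*l^2 - 9*l + 36) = (l - 4)^2*(l^2 - 9) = (l - 4)^2*(l - 3)*(l + 3)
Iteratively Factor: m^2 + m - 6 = (m - 2)*(m + 3)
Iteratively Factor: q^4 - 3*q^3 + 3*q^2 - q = (q)*(q^3 - 3*q^2 + 3*q - 1) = q*(q - 1)*(q^2 - 2*q + 1) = q*(q - 1)^2*(q - 1)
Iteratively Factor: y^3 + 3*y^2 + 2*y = (y + 1)*(y^2 + 2*y) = (y + 1)*(y + 2)*(y)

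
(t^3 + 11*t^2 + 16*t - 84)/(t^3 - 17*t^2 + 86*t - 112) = (t^2 + 13*t + 42)/(t^2 - 15*t + 56)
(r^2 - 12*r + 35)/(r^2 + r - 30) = (r - 7)/(r + 6)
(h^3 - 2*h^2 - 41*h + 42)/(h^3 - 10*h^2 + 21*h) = (h^2 + 5*h - 6)/(h*(h - 3))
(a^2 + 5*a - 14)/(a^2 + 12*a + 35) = (a - 2)/(a + 5)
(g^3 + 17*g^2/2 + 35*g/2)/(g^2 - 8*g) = (2*g^2 + 17*g + 35)/(2*(g - 8))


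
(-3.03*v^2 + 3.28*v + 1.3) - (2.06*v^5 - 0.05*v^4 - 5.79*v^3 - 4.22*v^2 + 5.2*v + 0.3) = -2.06*v^5 + 0.05*v^4 + 5.79*v^3 + 1.19*v^2 - 1.92*v + 1.0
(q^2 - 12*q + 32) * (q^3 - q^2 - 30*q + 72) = q^5 - 13*q^4 + 14*q^3 + 400*q^2 - 1824*q + 2304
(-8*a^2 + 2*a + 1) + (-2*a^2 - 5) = -10*a^2 + 2*a - 4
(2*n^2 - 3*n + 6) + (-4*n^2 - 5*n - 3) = -2*n^2 - 8*n + 3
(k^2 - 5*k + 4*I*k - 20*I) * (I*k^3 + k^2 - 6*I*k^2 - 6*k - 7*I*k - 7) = I*k^5 - 3*k^4 - 11*I*k^4 + 33*k^3 + 27*I*k^3 - 69*k^2 - 9*I*k^2 - 105*k + 92*I*k + 140*I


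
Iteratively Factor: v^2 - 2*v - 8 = (v + 2)*(v - 4)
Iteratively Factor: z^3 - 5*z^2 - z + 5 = (z - 5)*(z^2 - 1) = (z - 5)*(z - 1)*(z + 1)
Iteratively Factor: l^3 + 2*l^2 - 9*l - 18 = (l - 3)*(l^2 + 5*l + 6) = (l - 3)*(l + 2)*(l + 3)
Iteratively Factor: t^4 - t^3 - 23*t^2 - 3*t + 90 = (t + 3)*(t^3 - 4*t^2 - 11*t + 30) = (t - 5)*(t + 3)*(t^2 + t - 6) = (t - 5)*(t - 2)*(t + 3)*(t + 3)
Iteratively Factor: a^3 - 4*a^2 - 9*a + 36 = (a - 3)*(a^2 - a - 12) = (a - 4)*(a - 3)*(a + 3)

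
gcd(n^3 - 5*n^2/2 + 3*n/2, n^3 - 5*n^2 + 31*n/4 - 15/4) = n^2 - 5*n/2 + 3/2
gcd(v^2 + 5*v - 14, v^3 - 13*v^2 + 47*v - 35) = 1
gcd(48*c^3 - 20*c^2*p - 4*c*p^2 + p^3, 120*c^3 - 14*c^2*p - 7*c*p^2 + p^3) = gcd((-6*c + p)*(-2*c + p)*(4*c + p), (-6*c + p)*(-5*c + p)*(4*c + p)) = -24*c^2 - 2*c*p + p^2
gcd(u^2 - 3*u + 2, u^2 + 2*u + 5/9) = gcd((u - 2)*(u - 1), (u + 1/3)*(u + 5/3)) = 1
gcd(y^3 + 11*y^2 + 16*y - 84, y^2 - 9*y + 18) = 1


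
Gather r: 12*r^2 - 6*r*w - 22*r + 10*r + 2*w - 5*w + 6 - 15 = 12*r^2 + r*(-6*w - 12) - 3*w - 9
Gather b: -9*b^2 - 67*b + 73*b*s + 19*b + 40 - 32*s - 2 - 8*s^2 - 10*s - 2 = -9*b^2 + b*(73*s - 48) - 8*s^2 - 42*s + 36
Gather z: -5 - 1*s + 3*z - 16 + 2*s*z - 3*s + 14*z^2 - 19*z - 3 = -4*s + 14*z^2 + z*(2*s - 16) - 24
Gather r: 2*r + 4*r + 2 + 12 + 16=6*r + 30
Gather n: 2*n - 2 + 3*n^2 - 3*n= 3*n^2 - n - 2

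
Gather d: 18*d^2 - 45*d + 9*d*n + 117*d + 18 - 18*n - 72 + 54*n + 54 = 18*d^2 + d*(9*n + 72) + 36*n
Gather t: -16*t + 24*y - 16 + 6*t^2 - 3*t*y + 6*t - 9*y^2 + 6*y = 6*t^2 + t*(-3*y - 10) - 9*y^2 + 30*y - 16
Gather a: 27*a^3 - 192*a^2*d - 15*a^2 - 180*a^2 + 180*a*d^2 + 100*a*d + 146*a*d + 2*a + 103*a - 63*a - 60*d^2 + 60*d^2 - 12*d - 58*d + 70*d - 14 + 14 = 27*a^3 + a^2*(-192*d - 195) + a*(180*d^2 + 246*d + 42)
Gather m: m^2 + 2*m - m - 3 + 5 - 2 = m^2 + m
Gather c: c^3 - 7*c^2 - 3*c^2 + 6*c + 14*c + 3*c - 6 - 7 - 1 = c^3 - 10*c^2 + 23*c - 14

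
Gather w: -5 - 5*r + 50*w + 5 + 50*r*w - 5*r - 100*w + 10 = -10*r + w*(50*r - 50) + 10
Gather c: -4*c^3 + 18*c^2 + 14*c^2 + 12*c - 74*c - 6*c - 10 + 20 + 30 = -4*c^3 + 32*c^2 - 68*c + 40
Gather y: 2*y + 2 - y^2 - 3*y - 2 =-y^2 - y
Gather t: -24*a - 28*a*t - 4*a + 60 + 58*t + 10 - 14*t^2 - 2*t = -28*a - 14*t^2 + t*(56 - 28*a) + 70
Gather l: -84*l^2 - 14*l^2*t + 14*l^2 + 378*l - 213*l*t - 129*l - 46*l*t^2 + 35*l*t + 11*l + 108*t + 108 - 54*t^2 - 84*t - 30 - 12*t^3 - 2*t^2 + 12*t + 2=l^2*(-14*t - 70) + l*(-46*t^2 - 178*t + 260) - 12*t^3 - 56*t^2 + 36*t + 80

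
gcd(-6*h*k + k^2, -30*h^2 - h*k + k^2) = 6*h - k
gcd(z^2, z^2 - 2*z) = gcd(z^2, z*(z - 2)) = z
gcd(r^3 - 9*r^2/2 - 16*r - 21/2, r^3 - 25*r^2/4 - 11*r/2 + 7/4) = r^2 - 6*r - 7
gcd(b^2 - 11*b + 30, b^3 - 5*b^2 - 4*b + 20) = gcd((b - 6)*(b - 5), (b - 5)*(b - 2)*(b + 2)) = b - 5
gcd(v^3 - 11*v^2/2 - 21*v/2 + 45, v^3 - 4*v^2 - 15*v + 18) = v^2 - 3*v - 18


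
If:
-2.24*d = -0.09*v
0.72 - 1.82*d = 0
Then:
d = 0.40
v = 9.85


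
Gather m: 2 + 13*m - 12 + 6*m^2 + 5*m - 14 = 6*m^2 + 18*m - 24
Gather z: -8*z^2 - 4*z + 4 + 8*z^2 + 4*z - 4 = 0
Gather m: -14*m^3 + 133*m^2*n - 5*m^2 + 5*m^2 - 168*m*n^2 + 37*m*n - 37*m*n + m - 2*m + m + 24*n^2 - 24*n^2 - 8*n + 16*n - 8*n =-14*m^3 + 133*m^2*n - 168*m*n^2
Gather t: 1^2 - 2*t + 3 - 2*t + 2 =6 - 4*t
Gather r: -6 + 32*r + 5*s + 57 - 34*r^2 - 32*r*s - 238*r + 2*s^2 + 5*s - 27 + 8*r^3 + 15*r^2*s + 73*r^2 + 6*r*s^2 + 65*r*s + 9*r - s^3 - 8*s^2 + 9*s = 8*r^3 + r^2*(15*s + 39) + r*(6*s^2 + 33*s - 197) - s^3 - 6*s^2 + 19*s + 24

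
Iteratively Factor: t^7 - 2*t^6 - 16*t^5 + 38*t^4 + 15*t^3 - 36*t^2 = (t)*(t^6 - 2*t^5 - 16*t^4 + 38*t^3 + 15*t^2 - 36*t) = t*(t - 3)*(t^5 + t^4 - 13*t^3 - t^2 + 12*t) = t*(t - 3)^2*(t^4 + 4*t^3 - t^2 - 4*t) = t*(t - 3)^2*(t + 1)*(t^3 + 3*t^2 - 4*t) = t^2*(t - 3)^2*(t + 1)*(t^2 + 3*t - 4) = t^2*(t - 3)^2*(t + 1)*(t + 4)*(t - 1)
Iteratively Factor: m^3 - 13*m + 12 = (m + 4)*(m^2 - 4*m + 3) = (m - 1)*(m + 4)*(m - 3)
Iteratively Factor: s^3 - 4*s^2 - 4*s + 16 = (s - 4)*(s^2 - 4) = (s - 4)*(s + 2)*(s - 2)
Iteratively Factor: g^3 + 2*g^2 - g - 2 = (g + 1)*(g^2 + g - 2) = (g + 1)*(g + 2)*(g - 1)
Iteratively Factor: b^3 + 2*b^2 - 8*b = (b - 2)*(b^2 + 4*b) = (b - 2)*(b + 4)*(b)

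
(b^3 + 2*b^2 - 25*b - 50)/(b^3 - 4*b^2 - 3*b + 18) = (b^2 - 25)/(b^2 - 6*b + 9)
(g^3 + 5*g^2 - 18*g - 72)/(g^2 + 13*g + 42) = (g^2 - g - 12)/(g + 7)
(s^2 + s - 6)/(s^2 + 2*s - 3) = (s - 2)/(s - 1)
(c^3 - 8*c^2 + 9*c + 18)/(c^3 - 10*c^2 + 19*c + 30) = (c - 3)/(c - 5)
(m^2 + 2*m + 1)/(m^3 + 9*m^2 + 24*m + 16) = (m + 1)/(m^2 + 8*m + 16)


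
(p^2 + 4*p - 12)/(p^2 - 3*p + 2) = (p + 6)/(p - 1)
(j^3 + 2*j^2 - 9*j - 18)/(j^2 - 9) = j + 2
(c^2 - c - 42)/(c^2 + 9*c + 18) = (c - 7)/(c + 3)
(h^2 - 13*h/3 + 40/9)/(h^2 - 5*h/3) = (h - 8/3)/h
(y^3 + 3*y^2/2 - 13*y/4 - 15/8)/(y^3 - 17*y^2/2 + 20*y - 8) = (8*y^3 + 12*y^2 - 26*y - 15)/(4*(2*y^3 - 17*y^2 + 40*y - 16))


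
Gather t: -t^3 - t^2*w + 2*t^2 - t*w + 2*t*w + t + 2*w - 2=-t^3 + t^2*(2 - w) + t*(w + 1) + 2*w - 2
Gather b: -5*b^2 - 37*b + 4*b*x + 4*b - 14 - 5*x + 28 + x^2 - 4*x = -5*b^2 + b*(4*x - 33) + x^2 - 9*x + 14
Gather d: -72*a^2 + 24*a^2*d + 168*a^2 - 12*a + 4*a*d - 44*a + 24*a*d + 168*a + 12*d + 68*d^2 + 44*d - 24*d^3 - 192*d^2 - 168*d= 96*a^2 + 112*a - 24*d^3 - 124*d^2 + d*(24*a^2 + 28*a - 112)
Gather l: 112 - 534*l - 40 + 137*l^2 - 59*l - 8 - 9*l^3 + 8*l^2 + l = -9*l^3 + 145*l^2 - 592*l + 64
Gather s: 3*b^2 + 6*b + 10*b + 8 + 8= 3*b^2 + 16*b + 16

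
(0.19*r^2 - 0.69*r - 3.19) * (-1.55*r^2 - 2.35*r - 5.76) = -0.2945*r^4 + 0.623*r^3 + 5.4716*r^2 + 11.4709*r + 18.3744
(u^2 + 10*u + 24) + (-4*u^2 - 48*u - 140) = -3*u^2 - 38*u - 116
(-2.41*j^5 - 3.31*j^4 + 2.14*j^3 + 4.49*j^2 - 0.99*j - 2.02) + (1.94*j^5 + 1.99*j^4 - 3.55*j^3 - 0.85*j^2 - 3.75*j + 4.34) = -0.47*j^5 - 1.32*j^4 - 1.41*j^3 + 3.64*j^2 - 4.74*j + 2.32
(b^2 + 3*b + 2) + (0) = b^2 + 3*b + 2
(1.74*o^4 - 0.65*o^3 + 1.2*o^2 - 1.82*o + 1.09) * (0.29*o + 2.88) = 0.5046*o^5 + 4.8227*o^4 - 1.524*o^3 + 2.9282*o^2 - 4.9255*o + 3.1392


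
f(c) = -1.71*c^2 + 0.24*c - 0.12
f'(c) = 0.24 - 3.42*c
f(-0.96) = -1.93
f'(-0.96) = 3.52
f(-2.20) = -8.92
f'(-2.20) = 7.76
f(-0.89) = -1.69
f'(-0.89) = 3.28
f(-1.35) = -3.56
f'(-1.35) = 4.86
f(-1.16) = -2.70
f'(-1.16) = 4.21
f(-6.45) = -72.81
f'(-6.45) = 22.30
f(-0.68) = -1.07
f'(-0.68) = 2.57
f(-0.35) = -0.41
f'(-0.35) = 1.44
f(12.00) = -243.48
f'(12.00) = -40.80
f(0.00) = -0.12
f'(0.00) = 0.24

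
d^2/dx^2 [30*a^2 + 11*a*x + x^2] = 2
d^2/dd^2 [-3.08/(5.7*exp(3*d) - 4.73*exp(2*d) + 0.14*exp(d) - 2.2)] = (-3.08*(17.1*exp(2*d) - 9.46*exp(d) + 0.14)*(34.2*exp(2*d) - 18.92*exp(d) + 0.28)*exp(d) + (158.004*exp(2*d) - 58.2736*exp(d) + 0.4312)*(5.7*exp(3*d) - 4.73*exp(2*d) + 0.14*exp(d) - 2.2))*exp(d)/(5.7*exp(3*d) - 4.73*exp(2*d) + 0.14*exp(d) - 2.2)^3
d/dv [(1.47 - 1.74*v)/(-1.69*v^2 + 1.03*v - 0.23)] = (-2.9406*v^2 + 4.9686*v - 1.1139)/(2.8561*v^4 - 3.4814*v^3 + 1.8383*v^2 - 0.4738*v + 0.0529)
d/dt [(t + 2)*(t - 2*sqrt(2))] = 2*t - 2*sqrt(2) + 2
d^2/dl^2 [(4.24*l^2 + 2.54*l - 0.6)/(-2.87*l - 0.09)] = 11.127756/(23.639903*l^3 + 2.223963*l^2 + 0.069741*l + 0.000729)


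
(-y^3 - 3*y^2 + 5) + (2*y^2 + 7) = -y^3 - y^2 + 12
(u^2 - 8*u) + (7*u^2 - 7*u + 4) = 8*u^2 - 15*u + 4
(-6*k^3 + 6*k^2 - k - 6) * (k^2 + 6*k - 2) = -6*k^5 - 30*k^4 + 47*k^3 - 24*k^2 - 34*k + 12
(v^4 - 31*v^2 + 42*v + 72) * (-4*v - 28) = -4*v^5 - 28*v^4 + 124*v^3 + 700*v^2 - 1464*v - 2016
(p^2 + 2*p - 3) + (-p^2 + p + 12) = 3*p + 9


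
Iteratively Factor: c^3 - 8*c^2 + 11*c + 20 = (c + 1)*(c^2 - 9*c + 20) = (c - 4)*(c + 1)*(c - 5)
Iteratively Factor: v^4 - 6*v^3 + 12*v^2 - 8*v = (v - 2)*(v^3 - 4*v^2 + 4*v) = v*(v - 2)*(v^2 - 4*v + 4) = v*(v - 2)^2*(v - 2)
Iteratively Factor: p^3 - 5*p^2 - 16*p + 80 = (p - 5)*(p^2 - 16) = (p - 5)*(p + 4)*(p - 4)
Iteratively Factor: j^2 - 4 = (j - 2)*(j + 2)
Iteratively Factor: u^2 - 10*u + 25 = (u - 5)*(u - 5)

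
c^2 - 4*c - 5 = (c - 5)*(c + 1)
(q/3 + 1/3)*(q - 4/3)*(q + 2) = q^3/3 + 5*q^2/9 - 2*q/3 - 8/9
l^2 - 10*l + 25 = (l - 5)^2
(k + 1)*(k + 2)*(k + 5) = k^3 + 8*k^2 + 17*k + 10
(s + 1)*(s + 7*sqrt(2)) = s^2 + s + 7*sqrt(2)*s + 7*sqrt(2)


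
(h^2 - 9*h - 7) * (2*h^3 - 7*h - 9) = 2*h^5 - 18*h^4 - 21*h^3 + 54*h^2 + 130*h + 63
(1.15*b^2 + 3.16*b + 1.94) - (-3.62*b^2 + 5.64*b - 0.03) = 4.77*b^2 - 2.48*b + 1.97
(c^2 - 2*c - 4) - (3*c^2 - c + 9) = -2*c^2 - c - 13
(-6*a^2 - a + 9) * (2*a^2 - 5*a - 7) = -12*a^4 + 28*a^3 + 65*a^2 - 38*a - 63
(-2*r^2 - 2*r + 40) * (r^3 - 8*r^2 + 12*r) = -2*r^5 + 14*r^4 + 32*r^3 - 344*r^2 + 480*r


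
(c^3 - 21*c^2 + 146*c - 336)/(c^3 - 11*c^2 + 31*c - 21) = (c^2 - 14*c + 48)/(c^2 - 4*c + 3)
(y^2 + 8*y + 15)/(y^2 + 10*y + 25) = (y + 3)/(y + 5)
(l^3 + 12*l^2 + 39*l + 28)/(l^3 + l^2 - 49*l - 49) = (l + 4)/(l - 7)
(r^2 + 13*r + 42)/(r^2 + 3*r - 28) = (r + 6)/(r - 4)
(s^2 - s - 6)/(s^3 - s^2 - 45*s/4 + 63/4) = 4*(s + 2)/(4*s^2 + 8*s - 21)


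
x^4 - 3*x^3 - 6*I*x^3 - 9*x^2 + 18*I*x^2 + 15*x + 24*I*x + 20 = (x - 4)*(x + 1)*(x - 5*I)*(x - I)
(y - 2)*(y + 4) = y^2 + 2*y - 8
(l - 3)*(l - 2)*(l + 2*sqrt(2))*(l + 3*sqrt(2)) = l^4 - 5*l^3 + 5*sqrt(2)*l^3 - 25*sqrt(2)*l^2 + 18*l^2 - 60*l + 30*sqrt(2)*l + 72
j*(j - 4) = j^2 - 4*j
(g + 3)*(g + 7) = g^2 + 10*g + 21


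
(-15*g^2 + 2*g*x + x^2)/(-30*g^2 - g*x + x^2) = (-3*g + x)/(-6*g + x)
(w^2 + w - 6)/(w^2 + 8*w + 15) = (w - 2)/(w + 5)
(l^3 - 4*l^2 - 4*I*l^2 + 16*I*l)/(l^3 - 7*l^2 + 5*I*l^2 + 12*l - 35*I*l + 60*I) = l*(l - 4*I)/(l^2 + l*(-3 + 5*I) - 15*I)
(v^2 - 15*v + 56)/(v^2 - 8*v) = (v - 7)/v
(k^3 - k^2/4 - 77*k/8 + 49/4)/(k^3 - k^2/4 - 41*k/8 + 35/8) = (2*k^2 + 3*k - 14)/(2*k^2 + 3*k - 5)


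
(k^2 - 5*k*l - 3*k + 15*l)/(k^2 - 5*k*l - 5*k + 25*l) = (k - 3)/(k - 5)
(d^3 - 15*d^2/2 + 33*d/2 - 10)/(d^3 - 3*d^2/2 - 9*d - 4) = (2*d^2 - 7*d + 5)/(2*d^2 + 5*d + 2)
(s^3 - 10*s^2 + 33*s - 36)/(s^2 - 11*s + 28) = (s^2 - 6*s + 9)/(s - 7)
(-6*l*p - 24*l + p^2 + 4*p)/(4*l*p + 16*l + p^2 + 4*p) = (-6*l + p)/(4*l + p)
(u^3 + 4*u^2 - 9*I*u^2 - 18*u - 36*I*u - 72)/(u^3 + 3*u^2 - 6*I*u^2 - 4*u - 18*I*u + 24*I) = (u - 3*I)/(u - 1)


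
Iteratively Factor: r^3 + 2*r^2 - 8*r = (r - 2)*(r^2 + 4*r) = (r - 2)*(r + 4)*(r)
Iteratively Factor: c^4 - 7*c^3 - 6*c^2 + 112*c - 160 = (c - 4)*(c^3 - 3*c^2 - 18*c + 40) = (c - 5)*(c - 4)*(c^2 + 2*c - 8) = (c - 5)*(c - 4)*(c + 4)*(c - 2)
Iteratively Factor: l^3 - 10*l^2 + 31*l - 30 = (l - 3)*(l^2 - 7*l + 10) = (l - 5)*(l - 3)*(l - 2)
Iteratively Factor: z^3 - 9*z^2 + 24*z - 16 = (z - 1)*(z^2 - 8*z + 16) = (z - 4)*(z - 1)*(z - 4)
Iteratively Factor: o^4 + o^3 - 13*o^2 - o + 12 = (o + 1)*(o^3 - 13*o + 12) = (o + 1)*(o + 4)*(o^2 - 4*o + 3) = (o - 1)*(o + 1)*(o + 4)*(o - 3)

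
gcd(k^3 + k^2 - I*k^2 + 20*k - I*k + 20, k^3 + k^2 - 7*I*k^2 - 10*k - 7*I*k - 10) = k^2 + k*(1 - 5*I) - 5*I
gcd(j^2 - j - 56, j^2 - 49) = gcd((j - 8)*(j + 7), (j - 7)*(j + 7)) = j + 7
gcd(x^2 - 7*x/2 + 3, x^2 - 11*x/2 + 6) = x - 3/2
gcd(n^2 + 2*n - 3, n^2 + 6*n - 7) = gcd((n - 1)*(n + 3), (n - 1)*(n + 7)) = n - 1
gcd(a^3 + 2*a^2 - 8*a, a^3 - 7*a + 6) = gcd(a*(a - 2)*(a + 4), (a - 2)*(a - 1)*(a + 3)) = a - 2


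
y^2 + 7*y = y*(y + 7)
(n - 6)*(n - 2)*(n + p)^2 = n^4 + 2*n^3*p - 8*n^3 + n^2*p^2 - 16*n^2*p + 12*n^2 - 8*n*p^2 + 24*n*p + 12*p^2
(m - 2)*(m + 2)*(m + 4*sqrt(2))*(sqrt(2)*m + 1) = sqrt(2)*m^4 + 9*m^3 - 36*m - 16*sqrt(2)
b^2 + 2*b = b*(b + 2)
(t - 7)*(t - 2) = t^2 - 9*t + 14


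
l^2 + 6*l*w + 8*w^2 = (l + 2*w)*(l + 4*w)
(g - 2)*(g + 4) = g^2 + 2*g - 8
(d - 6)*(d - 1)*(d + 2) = d^3 - 5*d^2 - 8*d + 12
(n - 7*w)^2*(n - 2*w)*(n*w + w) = n^4*w - 16*n^3*w^2 + n^3*w + 77*n^2*w^3 - 16*n^2*w^2 - 98*n*w^4 + 77*n*w^3 - 98*w^4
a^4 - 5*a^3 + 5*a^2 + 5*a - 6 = (a - 3)*(a - 2)*(a - 1)*(a + 1)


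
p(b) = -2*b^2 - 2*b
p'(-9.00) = 34.00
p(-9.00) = -144.00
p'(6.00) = -26.00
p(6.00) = -84.00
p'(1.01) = -6.04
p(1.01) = -4.06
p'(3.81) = -17.24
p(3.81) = -36.65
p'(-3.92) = 13.68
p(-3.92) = -22.89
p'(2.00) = -10.00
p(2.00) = -12.00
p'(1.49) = -7.96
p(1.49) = -7.42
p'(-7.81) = 29.24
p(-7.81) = -106.37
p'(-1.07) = 2.28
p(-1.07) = -0.15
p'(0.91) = -5.64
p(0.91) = -3.48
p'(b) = -4*b - 2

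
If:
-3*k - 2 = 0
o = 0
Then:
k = -2/3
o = 0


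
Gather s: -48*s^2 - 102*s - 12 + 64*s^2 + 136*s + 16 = 16*s^2 + 34*s + 4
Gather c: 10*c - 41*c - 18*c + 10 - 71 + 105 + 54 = 98 - 49*c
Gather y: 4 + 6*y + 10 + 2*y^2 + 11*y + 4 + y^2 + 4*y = 3*y^2 + 21*y + 18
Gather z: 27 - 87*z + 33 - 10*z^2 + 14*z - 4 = -10*z^2 - 73*z + 56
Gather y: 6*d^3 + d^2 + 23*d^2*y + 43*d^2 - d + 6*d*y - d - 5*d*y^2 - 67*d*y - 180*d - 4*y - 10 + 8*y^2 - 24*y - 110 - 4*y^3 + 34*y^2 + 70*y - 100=6*d^3 + 44*d^2 - 182*d - 4*y^3 + y^2*(42 - 5*d) + y*(23*d^2 - 61*d + 42) - 220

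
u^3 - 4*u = u*(u - 2)*(u + 2)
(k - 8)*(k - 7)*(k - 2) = k^3 - 17*k^2 + 86*k - 112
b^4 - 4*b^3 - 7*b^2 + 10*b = b*(b - 5)*(b - 1)*(b + 2)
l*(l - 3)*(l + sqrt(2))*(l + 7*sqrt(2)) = l^4 - 3*l^3 + 8*sqrt(2)*l^3 - 24*sqrt(2)*l^2 + 14*l^2 - 42*l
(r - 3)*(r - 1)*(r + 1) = r^3 - 3*r^2 - r + 3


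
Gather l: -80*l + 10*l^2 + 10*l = 10*l^2 - 70*l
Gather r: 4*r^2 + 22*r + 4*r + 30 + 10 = 4*r^2 + 26*r + 40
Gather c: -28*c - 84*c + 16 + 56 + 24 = 96 - 112*c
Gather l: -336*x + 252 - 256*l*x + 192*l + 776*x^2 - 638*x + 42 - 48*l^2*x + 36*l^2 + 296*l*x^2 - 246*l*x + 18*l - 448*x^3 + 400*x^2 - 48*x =l^2*(36 - 48*x) + l*(296*x^2 - 502*x + 210) - 448*x^3 + 1176*x^2 - 1022*x + 294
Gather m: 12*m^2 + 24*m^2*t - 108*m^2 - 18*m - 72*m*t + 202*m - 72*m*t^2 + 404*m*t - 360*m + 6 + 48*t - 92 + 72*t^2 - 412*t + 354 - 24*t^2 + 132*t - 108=m^2*(24*t - 96) + m*(-72*t^2 + 332*t - 176) + 48*t^2 - 232*t + 160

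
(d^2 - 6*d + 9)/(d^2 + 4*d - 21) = (d - 3)/(d + 7)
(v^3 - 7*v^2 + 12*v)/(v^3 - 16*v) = (v - 3)/(v + 4)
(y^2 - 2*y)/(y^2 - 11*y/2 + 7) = 2*y/(2*y - 7)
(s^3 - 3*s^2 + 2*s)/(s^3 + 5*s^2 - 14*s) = (s - 1)/(s + 7)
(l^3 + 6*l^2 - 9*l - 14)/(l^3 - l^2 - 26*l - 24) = (l^2 + 5*l - 14)/(l^2 - 2*l - 24)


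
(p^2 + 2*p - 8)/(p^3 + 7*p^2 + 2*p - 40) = 1/(p + 5)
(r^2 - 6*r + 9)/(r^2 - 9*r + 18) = (r - 3)/(r - 6)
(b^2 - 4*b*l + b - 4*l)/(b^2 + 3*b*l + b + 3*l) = (b - 4*l)/(b + 3*l)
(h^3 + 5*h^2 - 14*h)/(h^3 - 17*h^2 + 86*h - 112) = h*(h + 7)/(h^2 - 15*h + 56)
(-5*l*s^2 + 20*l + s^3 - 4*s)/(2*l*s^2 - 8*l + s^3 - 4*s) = (-5*l + s)/(2*l + s)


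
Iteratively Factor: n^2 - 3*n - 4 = (n - 4)*(n + 1)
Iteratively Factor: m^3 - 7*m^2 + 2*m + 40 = (m - 5)*(m^2 - 2*m - 8) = (m - 5)*(m + 2)*(m - 4)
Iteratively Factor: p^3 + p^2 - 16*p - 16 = (p - 4)*(p^2 + 5*p + 4) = (p - 4)*(p + 1)*(p + 4)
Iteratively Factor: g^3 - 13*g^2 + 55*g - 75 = (g - 5)*(g^2 - 8*g + 15) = (g - 5)^2*(g - 3)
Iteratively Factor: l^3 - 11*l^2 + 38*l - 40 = (l - 2)*(l^2 - 9*l + 20) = (l - 5)*(l - 2)*(l - 4)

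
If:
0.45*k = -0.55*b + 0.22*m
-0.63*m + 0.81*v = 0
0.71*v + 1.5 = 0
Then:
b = -0.818181818181818*k - 1.08651911468813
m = -2.72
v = -2.11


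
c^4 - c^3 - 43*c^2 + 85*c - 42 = (c - 6)*(c - 1)^2*(c + 7)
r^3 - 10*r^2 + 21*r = r*(r - 7)*(r - 3)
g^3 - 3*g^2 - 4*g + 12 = (g - 3)*(g - 2)*(g + 2)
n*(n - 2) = n^2 - 2*n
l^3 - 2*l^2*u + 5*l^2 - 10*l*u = l*(l + 5)*(l - 2*u)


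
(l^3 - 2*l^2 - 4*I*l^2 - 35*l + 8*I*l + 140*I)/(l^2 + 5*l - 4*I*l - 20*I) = l - 7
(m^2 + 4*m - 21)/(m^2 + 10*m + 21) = (m - 3)/(m + 3)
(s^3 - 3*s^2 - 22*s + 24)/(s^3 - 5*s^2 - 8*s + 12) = (s + 4)/(s + 2)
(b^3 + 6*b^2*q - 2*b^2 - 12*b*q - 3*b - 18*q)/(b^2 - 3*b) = b + 6*q + 1 + 6*q/b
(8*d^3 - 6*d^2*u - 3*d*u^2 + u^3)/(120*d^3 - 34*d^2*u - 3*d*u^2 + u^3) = (-2*d^2 + d*u + u^2)/(-30*d^2 + d*u + u^2)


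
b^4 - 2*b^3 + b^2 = b^2*(b - 1)^2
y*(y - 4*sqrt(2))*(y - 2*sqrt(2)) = y^3 - 6*sqrt(2)*y^2 + 16*y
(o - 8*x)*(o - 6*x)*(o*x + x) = o^3*x - 14*o^2*x^2 + o^2*x + 48*o*x^3 - 14*o*x^2 + 48*x^3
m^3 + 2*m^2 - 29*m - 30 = (m - 5)*(m + 1)*(m + 6)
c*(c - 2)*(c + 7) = c^3 + 5*c^2 - 14*c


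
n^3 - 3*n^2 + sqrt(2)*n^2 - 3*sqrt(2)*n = n*(n - 3)*(n + sqrt(2))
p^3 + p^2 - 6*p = p*(p - 2)*(p + 3)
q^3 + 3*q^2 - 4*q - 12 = (q - 2)*(q + 2)*(q + 3)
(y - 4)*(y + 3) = y^2 - y - 12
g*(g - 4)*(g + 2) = g^3 - 2*g^2 - 8*g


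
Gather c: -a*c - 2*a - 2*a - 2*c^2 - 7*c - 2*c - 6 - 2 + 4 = -4*a - 2*c^2 + c*(-a - 9) - 4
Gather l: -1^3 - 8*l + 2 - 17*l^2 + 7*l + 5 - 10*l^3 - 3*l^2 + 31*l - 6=-10*l^3 - 20*l^2 + 30*l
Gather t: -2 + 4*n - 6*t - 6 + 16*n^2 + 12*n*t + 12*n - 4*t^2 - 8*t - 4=16*n^2 + 16*n - 4*t^2 + t*(12*n - 14) - 12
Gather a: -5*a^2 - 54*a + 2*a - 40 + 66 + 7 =-5*a^2 - 52*a + 33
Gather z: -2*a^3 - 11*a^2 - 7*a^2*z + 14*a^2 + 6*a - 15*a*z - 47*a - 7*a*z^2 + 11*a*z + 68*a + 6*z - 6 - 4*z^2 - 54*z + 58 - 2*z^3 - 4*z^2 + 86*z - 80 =-2*a^3 + 3*a^2 + 27*a - 2*z^3 + z^2*(-7*a - 8) + z*(-7*a^2 - 4*a + 38) - 28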